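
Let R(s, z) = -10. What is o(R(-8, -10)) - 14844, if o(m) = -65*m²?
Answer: -21344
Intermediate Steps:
o(R(-8, -10)) - 14844 = -65*(-10)² - 14844 = -65*100 - 14844 = -6500 - 14844 = -21344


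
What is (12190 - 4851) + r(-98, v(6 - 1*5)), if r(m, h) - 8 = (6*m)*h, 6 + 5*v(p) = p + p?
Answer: 39087/5 ≈ 7817.4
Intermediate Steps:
v(p) = -6/5 + 2*p/5 (v(p) = -6/5 + (p + p)/5 = -6/5 + (2*p)/5 = -6/5 + 2*p/5)
r(m, h) = 8 + 6*h*m (r(m, h) = 8 + (6*m)*h = 8 + 6*h*m)
(12190 - 4851) + r(-98, v(6 - 1*5)) = (12190 - 4851) + (8 + 6*(-6/5 + 2*(6 - 1*5)/5)*(-98)) = 7339 + (8 + 6*(-6/5 + 2*(6 - 5)/5)*(-98)) = 7339 + (8 + 6*(-6/5 + (⅖)*1)*(-98)) = 7339 + (8 + 6*(-6/5 + ⅖)*(-98)) = 7339 + (8 + 6*(-⅘)*(-98)) = 7339 + (8 + 2352/5) = 7339 + 2392/5 = 39087/5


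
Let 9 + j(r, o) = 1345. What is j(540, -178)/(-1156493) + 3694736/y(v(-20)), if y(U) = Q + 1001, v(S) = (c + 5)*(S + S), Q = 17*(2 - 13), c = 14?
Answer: 2136467616672/470692651 ≈ 4539.0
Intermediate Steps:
Q = -187 (Q = 17*(-11) = -187)
v(S) = 38*S (v(S) = (14 + 5)*(S + S) = 19*(2*S) = 38*S)
j(r, o) = 1336 (j(r, o) = -9 + 1345 = 1336)
y(U) = 814 (y(U) = -187 + 1001 = 814)
j(540, -178)/(-1156493) + 3694736/y(v(-20)) = 1336/(-1156493) + 3694736/814 = 1336*(-1/1156493) + 3694736*(1/814) = -1336/1156493 + 1847368/407 = 2136467616672/470692651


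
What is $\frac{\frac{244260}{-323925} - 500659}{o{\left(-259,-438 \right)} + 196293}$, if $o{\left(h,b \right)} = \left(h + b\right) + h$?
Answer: $- \frac{10811747389}{4218302515} \approx -2.5631$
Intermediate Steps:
$o{\left(h,b \right)} = b + 2 h$ ($o{\left(h,b \right)} = \left(b + h\right) + h = b + 2 h$)
$\frac{\frac{244260}{-323925} - 500659}{o{\left(-259,-438 \right)} + 196293} = \frac{\frac{244260}{-323925} - 500659}{\left(-438 + 2 \left(-259\right)\right) + 196293} = \frac{244260 \left(- \frac{1}{323925}\right) - 500659}{\left(-438 - 518\right) + 196293} = \frac{- \frac{16284}{21595} - 500659}{-956 + 196293} = - \frac{10811747389}{21595 \cdot 195337} = \left(- \frac{10811747389}{21595}\right) \frac{1}{195337} = - \frac{10811747389}{4218302515}$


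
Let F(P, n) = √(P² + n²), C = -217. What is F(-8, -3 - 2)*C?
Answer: -217*√89 ≈ -2047.2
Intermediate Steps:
F(-8, -3 - 2)*C = √((-8)² + (-3 - 2)²)*(-217) = √(64 + (-5)²)*(-217) = √(64 + 25)*(-217) = √89*(-217) = -217*√89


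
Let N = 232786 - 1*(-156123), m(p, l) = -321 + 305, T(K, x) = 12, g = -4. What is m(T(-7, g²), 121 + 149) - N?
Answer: -388925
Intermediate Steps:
m(p, l) = -16
N = 388909 (N = 232786 + 156123 = 388909)
m(T(-7, g²), 121 + 149) - N = -16 - 1*388909 = -16 - 388909 = -388925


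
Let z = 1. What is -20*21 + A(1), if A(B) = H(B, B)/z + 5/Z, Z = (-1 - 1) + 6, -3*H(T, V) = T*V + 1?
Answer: -5033/12 ≈ -419.42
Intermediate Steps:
H(T, V) = -⅓ - T*V/3 (H(T, V) = -(T*V + 1)/3 = -(1 + T*V)/3 = -⅓ - T*V/3)
Z = 4 (Z = -2 + 6 = 4)
A(B) = 11/12 - B²/3 (A(B) = (-⅓ - B*B/3)/1 + 5/4 = (-⅓ - B²/3)*1 + 5*(¼) = (-⅓ - B²/3) + 5/4 = 11/12 - B²/3)
-20*21 + A(1) = -20*21 + (11/12 - ⅓*1²) = -420 + (11/12 - ⅓*1) = -420 + (11/12 - ⅓) = -420 + 7/12 = -5033/12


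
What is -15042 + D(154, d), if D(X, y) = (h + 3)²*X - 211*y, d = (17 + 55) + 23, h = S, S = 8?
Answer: -16453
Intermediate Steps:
h = 8
d = 95 (d = 72 + 23 = 95)
D(X, y) = -211*y + 121*X (D(X, y) = (8 + 3)²*X - 211*y = 11²*X - 211*y = 121*X - 211*y = -211*y + 121*X)
-15042 + D(154, d) = -15042 + (-211*95 + 121*154) = -15042 + (-20045 + 18634) = -15042 - 1411 = -16453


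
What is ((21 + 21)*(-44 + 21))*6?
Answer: -5796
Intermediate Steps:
((21 + 21)*(-44 + 21))*6 = (42*(-23))*6 = -966*6 = -5796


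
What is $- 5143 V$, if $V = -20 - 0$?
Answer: $102860$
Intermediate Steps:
$V = -20$ ($V = -20 + 0 = -20$)
$- 5143 V = \left(-5143\right) \left(-20\right) = 102860$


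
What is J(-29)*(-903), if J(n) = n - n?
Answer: 0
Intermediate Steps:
J(n) = 0
J(-29)*(-903) = 0*(-903) = 0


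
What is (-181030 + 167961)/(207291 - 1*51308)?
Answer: -13069/155983 ≈ -0.083785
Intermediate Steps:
(-181030 + 167961)/(207291 - 1*51308) = -13069/(207291 - 51308) = -13069/155983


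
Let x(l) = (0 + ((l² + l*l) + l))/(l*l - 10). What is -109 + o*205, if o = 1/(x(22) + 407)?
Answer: -3506467/32318 ≈ -108.50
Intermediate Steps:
x(l) = (l + 2*l²)/(-10 + l²) (x(l) = (0 + ((l² + l²) + l))/(l² - 10) = (0 + (2*l² + l))/(-10 + l²) = (0 + (l + 2*l²))/(-10 + l²) = (l + 2*l²)/(-10 + l²))
o = 79/32318 (o = 1/(22*(1 + 2*22)/(-10 + 22²) + 407) = 1/(22*(1 + 44)/(-10 + 484) + 407) = 1/(22*45/474 + 407) = 1/(22*(1/474)*45 + 407) = 1/(165/79 + 407) = 1/(32318/79) = 79/32318 ≈ 0.0024445)
-109 + o*205 = -109 + (79/32318)*205 = -109 + 16195/32318 = -3506467/32318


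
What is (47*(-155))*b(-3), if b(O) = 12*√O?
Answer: -87420*I*√3 ≈ -1.5142e+5*I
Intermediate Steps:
(47*(-155))*b(-3) = (47*(-155))*(12*√(-3)) = -87420*I*√3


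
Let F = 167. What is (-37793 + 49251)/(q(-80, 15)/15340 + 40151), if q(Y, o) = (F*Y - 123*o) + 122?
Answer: 175765720/615901257 ≈ 0.28538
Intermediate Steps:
q(Y, o) = 122 - 123*o + 167*Y (q(Y, o) = (167*Y - 123*o) + 122 = (-123*o + 167*Y) + 122 = 122 - 123*o + 167*Y)
(-37793 + 49251)/(q(-80, 15)/15340 + 40151) = (-37793 + 49251)/((122 - 123*15 + 167*(-80))/15340 + 40151) = 11458/((122 - 1845 - 13360)*(1/15340) + 40151) = 11458/(-15083*1/15340 + 40151) = 11458/(-15083/15340 + 40151) = 11458/(615901257/15340) = 11458*(15340/615901257) = 175765720/615901257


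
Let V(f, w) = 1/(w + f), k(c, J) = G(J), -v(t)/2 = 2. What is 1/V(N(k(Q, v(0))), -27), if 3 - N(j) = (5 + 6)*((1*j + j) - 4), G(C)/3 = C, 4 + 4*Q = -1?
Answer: 284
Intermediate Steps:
Q = -5/4 (Q = -1 + (¼)*(-1) = -1 - ¼ = -5/4 ≈ -1.2500)
v(t) = -4 (v(t) = -2*2 = -4)
G(C) = 3*C
k(c, J) = 3*J
N(j) = 47 - 22*j (N(j) = 3 - (5 + 6)*((1*j + j) - 4) = 3 - 11*((j + j) - 4) = 3 - 11*(2*j - 4) = 3 - 11*(-4 + 2*j) = 3 - (-44 + 22*j) = 3 + (44 - 22*j) = 47 - 22*j)
V(f, w) = 1/(f + w)
1/V(N(k(Q, v(0))), -27) = 1/(1/((47 - 66*(-4)) - 27)) = 1/(1/((47 - 22*(-12)) - 27)) = 1/(1/((47 + 264) - 27)) = 1/(1/(311 - 27)) = 1/(1/284) = 284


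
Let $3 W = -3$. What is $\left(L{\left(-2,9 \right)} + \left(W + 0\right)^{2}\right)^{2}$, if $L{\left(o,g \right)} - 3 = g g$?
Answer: $7225$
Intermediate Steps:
$W = -1$ ($W = \frac{1}{3} \left(-3\right) = -1$)
$L{\left(o,g \right)} = 3 + g^{2}$ ($L{\left(o,g \right)} = 3 + g g = 3 + g^{2}$)
$\left(L{\left(-2,9 \right)} + \left(W + 0\right)^{2}\right)^{2} = \left(\left(3 + 9^{2}\right) + \left(-1 + 0\right)^{2}\right)^{2} = \left(\left(3 + 81\right) + \left(-1\right)^{2}\right)^{2} = \left(84 + 1\right)^{2} = 85^{2} = 7225$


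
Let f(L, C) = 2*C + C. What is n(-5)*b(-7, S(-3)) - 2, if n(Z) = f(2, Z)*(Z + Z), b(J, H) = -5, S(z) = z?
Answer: -752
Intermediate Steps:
f(L, C) = 3*C
n(Z) = 6*Z**2 (n(Z) = (3*Z)*(Z + Z) = (3*Z)*(2*Z) = 6*Z**2)
n(-5)*b(-7, S(-3)) - 2 = (6*(-5)**2)*(-5) - 2 = (6*25)*(-5) - 2 = 150*(-5) - 2 = -750 - 2 = -752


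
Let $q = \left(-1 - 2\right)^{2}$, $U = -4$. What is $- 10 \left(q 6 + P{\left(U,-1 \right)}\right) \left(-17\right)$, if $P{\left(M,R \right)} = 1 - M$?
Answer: $10030$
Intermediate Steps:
$q = 9$ ($q = \left(-3\right)^{2} = 9$)
$- 10 \left(q 6 + P{\left(U,-1 \right)}\right) \left(-17\right) = - 10 \left(9 \cdot 6 + \left(1 - -4\right)\right) \left(-17\right) = - 10 \left(54 + \left(1 + 4\right)\right) \left(-17\right) = - 10 \left(54 + 5\right) \left(-17\right) = \left(-10\right) 59 \left(-17\right) = \left(-590\right) \left(-17\right) = 10030$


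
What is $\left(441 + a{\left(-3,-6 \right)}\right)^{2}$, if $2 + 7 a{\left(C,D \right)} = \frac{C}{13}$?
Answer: $\frac{1608170404}{8281} \approx 1.942 \cdot 10^{5}$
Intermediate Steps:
$a{\left(C,D \right)} = - \frac{2}{7} + \frac{C}{91}$ ($a{\left(C,D \right)} = - \frac{2}{7} + \frac{C \frac{1}{13}}{7} = - \frac{2}{7} + \frac{\frac{1}{13} C}{7} = - \frac{2}{7} + \frac{C}{91}$)
$\left(441 + a{\left(-3,-6 \right)}\right)^{2} = \left(441 + \left(- \frac{2}{7} + \frac{1}{91} \left(-3\right)\right)\right)^{2} = \left(441 - \frac{29}{91}\right)^{2} = \left(\frac{40102}{91}\right)^{2} = \frac{1608170404}{8281}$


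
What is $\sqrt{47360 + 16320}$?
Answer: $8 \sqrt{995} \approx 252.35$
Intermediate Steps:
$\sqrt{47360 + 16320} = \sqrt{63680} = 8 \sqrt{995}$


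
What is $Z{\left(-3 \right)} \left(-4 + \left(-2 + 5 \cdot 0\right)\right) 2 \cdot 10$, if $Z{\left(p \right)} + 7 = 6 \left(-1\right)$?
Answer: $1560$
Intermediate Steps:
$Z{\left(p \right)} = -13$ ($Z{\left(p \right)} = -7 + 6 \left(-1\right) = -7 - 6 = -13$)
$Z{\left(-3 \right)} \left(-4 + \left(-2 + 5 \cdot 0\right)\right) 2 \cdot 10 = - 13 \left(-4 + \left(-2 + 5 \cdot 0\right)\right) 2 \cdot 10 = - 13 \left(-4 + \left(-2 + 0\right)\right) 2 \cdot 10 = - 13 \left(-4 - 2\right) 2 \cdot 10 = - 13 \left(\left(-6\right) 2\right) 10 = \left(-13\right) \left(-12\right) 10 = 156 \cdot 10 = 1560$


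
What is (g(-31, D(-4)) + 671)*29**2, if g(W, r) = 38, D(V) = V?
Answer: 596269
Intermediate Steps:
(g(-31, D(-4)) + 671)*29**2 = (38 + 671)*29**2 = 709*841 = 596269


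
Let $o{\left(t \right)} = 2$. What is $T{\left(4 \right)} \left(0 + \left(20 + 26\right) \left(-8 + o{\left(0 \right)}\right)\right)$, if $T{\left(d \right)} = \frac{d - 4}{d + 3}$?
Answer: $0$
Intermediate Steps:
$T{\left(d \right)} = \frac{-4 + d}{3 + d}$
$T{\left(4 \right)} \left(0 + \left(20 + 26\right) \left(-8 + o{\left(0 \right)}\right)\right) = \frac{-4 + 4}{3 + 4} \left(0 + \left(20 + 26\right) \left(-8 + 2\right)\right) = \frac{1}{7} \cdot 0 \left(0 + 46 \left(-6\right)\right) = \frac{1}{7} \cdot 0 \left(0 - 276\right) = 0 \left(-276\right) = 0$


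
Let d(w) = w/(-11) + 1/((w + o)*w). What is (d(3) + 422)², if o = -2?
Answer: 193989184/1089 ≈ 1.7814e+5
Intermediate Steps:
d(w) = -w/11 + 1/(w*(-2 + w)) (d(w) = w/(-11) + 1/((w - 2)*w) = w*(-1/11) + 1/((-2 + w)*w) = -w/11 + 1/(w*(-2 + w)))
(d(3) + 422)² = ((1/11)*(11 - 1*3³ + 2*3²)/(3*(-2 + 3)) + 422)² = ((1/11)*(⅓)*(11 - 1*27 + 2*9)/1 + 422)² = ((1/11)*(⅓)*1*(11 - 27 + 18) + 422)² = ((1/11)*(⅓)*1*2 + 422)² = (2/33 + 422)² = (13928/33)² = 193989184/1089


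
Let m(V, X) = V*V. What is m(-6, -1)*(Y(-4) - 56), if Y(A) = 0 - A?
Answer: -1872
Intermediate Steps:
m(V, X) = V²
Y(A) = -A
m(-6, -1)*(Y(-4) - 56) = (-6)²*(-1*(-4) - 56) = 36*(4 - 56) = 36*(-52) = -1872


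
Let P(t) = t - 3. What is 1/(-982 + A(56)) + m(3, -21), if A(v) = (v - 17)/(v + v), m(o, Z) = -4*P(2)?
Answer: 439668/109945 ≈ 3.9990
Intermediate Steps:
P(t) = -3 + t
m(o, Z) = 4 (m(o, Z) = -4*(-3 + 2) = -4*(-1) = 4)
A(v) = (-17 + v)/(2*v) (A(v) = (-17 + v)/((2*v)) = (-17 + v)*(1/(2*v)) = (-17 + v)/(2*v))
1/(-982 + A(56)) + m(3, -21) = 1/(-982 + (1/2)*(-17 + 56)/56) + 4 = 1/(-982 + (1/2)*(1/56)*39) + 4 = 1/(-982 + 39/112) + 4 = 1/(-109945/112) + 4 = -112/109945 + 4 = 439668/109945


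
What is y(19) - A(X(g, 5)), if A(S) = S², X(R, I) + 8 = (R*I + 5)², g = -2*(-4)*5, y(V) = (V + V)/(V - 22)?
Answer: -5296284905/3 ≈ -1.7654e+9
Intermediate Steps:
y(V) = 2*V/(-22 + V) (y(V) = (2*V)/(-22 + V) = 2*V/(-22 + V))
g = 40 (g = 8*5 = 40)
X(R, I) = -8 + (5 + I*R)² (X(R, I) = -8 + (R*I + 5)² = -8 + (I*R + 5)² = -8 + (5 + I*R)²)
y(19) - A(X(g, 5)) = 2*19/(-22 + 19) - (-8 + (5 + 5*40)²)² = 2*19/(-3) - (-8 + (5 + 200)²)² = 2*19*(-⅓) - (-8 + 205²)² = -38/3 - (-8 + 42025)² = -38/3 - 1*42017² = -38/3 - 1*1765428289 = -38/3 - 1765428289 = -5296284905/3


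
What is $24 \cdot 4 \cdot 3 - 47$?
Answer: $241$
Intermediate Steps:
$24 \cdot 4 \cdot 3 - 47 = 24 \cdot 12 - 47 = 288 - 47 = 241$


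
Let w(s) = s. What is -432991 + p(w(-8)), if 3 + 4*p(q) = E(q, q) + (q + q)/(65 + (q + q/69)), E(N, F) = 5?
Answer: -3398975977/7850 ≈ -4.3299e+5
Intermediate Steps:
p(q) = ½ + q/(2*(65 + 70*q/69)) (p(q) = -¾ + (5 + (q + q)/(65 + (q + q/69)))/4 = -¾ + (5 + (2*q)/(65 + (q + q*(1/69))))/4 = -¾ + (5 + (2*q)/(65 + (q + q/69)))/4 = -¾ + (5 + (2*q)/(65 + 70*q/69))/4 = -¾ + (5 + 2*q/(65 + 70*q/69))/4 = -¾ + (5/4 + q/(2*(65 + 70*q/69))) = ½ + q/(2*(65 + 70*q/69)))
-432991 + p(w(-8)) = -432991 + (4485 + 139*(-8))/(10*(897 + 14*(-8))) = -432991 + (4485 - 1112)/(10*(897 - 112)) = -432991 + (⅒)*3373/785 = -432991 + (⅒)*(1/785)*3373 = -432991 + 3373/7850 = -3398975977/7850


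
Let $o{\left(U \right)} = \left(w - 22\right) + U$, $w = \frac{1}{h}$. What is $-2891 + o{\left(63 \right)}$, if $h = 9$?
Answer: $- \frac{25649}{9} \approx -2849.9$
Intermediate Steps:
$w = \frac{1}{9} \approx 0.11111$
$o{\left(U \right)} = - \frac{197}{9} + U$ ($o{\left(U \right)} = \left(\frac{1}{9} - 22\right) + U = - \frac{197}{9} + U$)
$-2891 + o{\left(63 \right)} = -2891 + \left(- \frac{197}{9} + 63\right) = -2891 + \frac{370}{9} = - \frac{25649}{9}$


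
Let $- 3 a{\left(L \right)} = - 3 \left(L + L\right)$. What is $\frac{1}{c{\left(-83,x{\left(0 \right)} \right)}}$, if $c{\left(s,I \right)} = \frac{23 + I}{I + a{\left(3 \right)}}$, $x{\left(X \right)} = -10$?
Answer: $- \frac{4}{13} \approx -0.30769$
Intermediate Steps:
$a{\left(L \right)} = 2 L$ ($a{\left(L \right)} = - \frac{\left(-3\right) \left(L + L\right)}{3} = - \frac{\left(-3\right) 2 L}{3} = - \frac{\left(-6\right) L}{3} = 2 L$)
$c{\left(s,I \right)} = \frac{23 + I}{6 + I}$ ($c{\left(s,I \right)} = \frac{23 + I}{I + 2 \cdot 3} = \frac{23 + I}{I + 6} = \frac{23 + I}{6 + I}$)
$\frac{1}{c{\left(-83,x{\left(0 \right)} \right)}} = \frac{1}{\frac{1}{6 - 10} \left(23 - 10\right)} = \frac{1}{\frac{1}{-4} \cdot 13} = \frac{1}{\left(- \frac{1}{4}\right) 13} = \frac{1}{- \frac{13}{4}} = - \frac{4}{13}$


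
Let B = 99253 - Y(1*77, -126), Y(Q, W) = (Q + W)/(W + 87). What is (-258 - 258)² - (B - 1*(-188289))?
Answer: -830105/39 ≈ -21285.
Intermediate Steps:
Y(Q, W) = (Q + W)/(87 + W)
B = 3870818/39 (B = 99253 - (1*77 - 126)/(87 - 126) = 99253 - (77 - 126)/(-39) = 99253 - (-1)*(-49)/39 = 99253 - 1*49/39 = 99253 - 49/39 = 3870818/39 ≈ 99252.)
(-258 - 258)² - (B - 1*(-188289)) = (-258 - 258)² - (3870818/39 - 1*(-188289)) = (-516)² - (3870818/39 + 188289) = 266256 - 1*11214089/39 = 266256 - 11214089/39 = -830105/39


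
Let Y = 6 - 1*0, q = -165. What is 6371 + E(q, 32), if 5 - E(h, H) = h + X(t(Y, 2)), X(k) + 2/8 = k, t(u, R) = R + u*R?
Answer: 26109/4 ≈ 6527.3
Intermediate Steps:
Y = 6 (Y = 6 + 0 = 6)
t(u, R) = R + R*u
X(k) = -¼ + k
E(h, H) = -35/4 - h (E(h, H) = 5 - (h + (-¼ + 2*(1 + 6))) = 5 - (h + (-¼ + 2*7)) = 5 - (h + (-¼ + 14)) = 5 - (h + 55/4) = 5 - (55/4 + h) = 5 + (-55/4 - h) = -35/4 - h)
6371 + E(q, 32) = 6371 + (-35/4 - 1*(-165)) = 6371 + (-35/4 + 165) = 6371 + 625/4 = 26109/4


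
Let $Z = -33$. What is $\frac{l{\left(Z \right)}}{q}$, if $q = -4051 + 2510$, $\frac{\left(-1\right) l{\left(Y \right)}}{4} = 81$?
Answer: $\frac{324}{1541} \approx 0.21025$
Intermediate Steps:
$l{\left(Y \right)} = -324$ ($l{\left(Y \right)} = \left(-4\right) 81 = -324$)
$q = -1541$
$\frac{l{\left(Z \right)}}{q} = - \frac{324}{-1541} = \left(-324\right) \left(- \frac{1}{1541}\right) = \frac{324}{1541}$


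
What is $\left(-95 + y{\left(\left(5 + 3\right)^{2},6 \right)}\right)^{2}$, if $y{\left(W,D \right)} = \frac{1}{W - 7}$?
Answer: $\frac{29311396}{3249} \approx 9021.7$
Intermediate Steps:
$y{\left(W,D \right)} = \frac{1}{-7 + W}$
$\left(-95 + y{\left(\left(5 + 3\right)^{2},6 \right)}\right)^{2} = \left(-95 + \frac{1}{-7 + \left(5 + 3\right)^{2}}\right)^{2} = \left(-95 + \frac{1}{-7 + 8^{2}}\right)^{2} = \left(-95 + \frac{1}{-7 + 64}\right)^{2} = \left(-95 + \frac{1}{57}\right)^{2} = \left(- \frac{5414}{57}\right)^{2} = \frac{29311396}{3249}$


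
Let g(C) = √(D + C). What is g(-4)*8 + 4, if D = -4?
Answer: 4 + 16*I*√2 ≈ 4.0 + 22.627*I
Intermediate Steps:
g(C) = √(-4 + C)
g(-4)*8 + 4 = √(-4 - 4)*8 + 4 = √(-8)*8 + 4 = (2*I*√2)*8 + 4 = 16*I*√2 + 4 = 4 + 16*I*√2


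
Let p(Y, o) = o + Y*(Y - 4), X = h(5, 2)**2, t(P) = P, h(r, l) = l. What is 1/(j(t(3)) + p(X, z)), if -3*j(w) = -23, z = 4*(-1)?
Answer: 3/11 ≈ 0.27273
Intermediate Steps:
z = -4
j(w) = 23/3 (j(w) = -1/3*(-23) = 23/3)
X = 4 (X = 2**2 = 4)
p(Y, o) = o + Y*(-4 + Y)
1/(j(t(3)) + p(X, z)) = 1/(23/3 + (-4 + 4**2 - 4*4)) = 1/(23/3 + (-4 + 16 - 16)) = 1/(23/3 - 4) = 1/(11/3) = 3/11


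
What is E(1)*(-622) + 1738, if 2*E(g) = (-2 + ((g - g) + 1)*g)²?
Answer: 1427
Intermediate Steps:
E(g) = (-2 + g)²/2 (E(g) = (-2 + ((g - g) + 1)*g)²/2 = (-2 + (0 + 1)*g)²/2 = (-2 + 1*g)²/2 = (-2 + g)²/2)
E(1)*(-622) + 1738 = ((-2 + 1)²/2)*(-622) + 1738 = ((½)*(-1)²)*(-622) + 1738 = ((½)*1)*(-622) + 1738 = (½)*(-622) + 1738 = -311 + 1738 = 1427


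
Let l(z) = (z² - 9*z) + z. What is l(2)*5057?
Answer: -60684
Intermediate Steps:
l(z) = z² - 8*z
l(2)*5057 = (2*(-8 + 2))*5057 = (2*(-6))*5057 = -12*5057 = -60684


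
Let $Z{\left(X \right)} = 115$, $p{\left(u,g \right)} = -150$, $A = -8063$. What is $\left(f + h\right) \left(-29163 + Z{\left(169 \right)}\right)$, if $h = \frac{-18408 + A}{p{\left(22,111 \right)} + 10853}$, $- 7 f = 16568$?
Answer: $\frac{736626576264}{10703} \approx 6.8824 \cdot 10^{7}$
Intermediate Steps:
$f = - \frac{16568}{7}$ ($f = \left(- \frac{1}{7}\right) 16568 = - \frac{16568}{7} \approx -2366.9$)
$h = - \frac{26471}{10703}$ ($h = \frac{-18408 - 8063}{-150 + 10853} = - \frac{26471}{10703} \approx -2.4732$)
$\left(f + h\right) \left(-29163 + Z{\left(169 \right)}\right) = \left(- \frac{16568}{7} - \frac{26471}{10703}\right) \left(-29163 + 115\right) = \left(- \frac{25358943}{10703}\right) \left(-29048\right) = \frac{736626576264}{10703}$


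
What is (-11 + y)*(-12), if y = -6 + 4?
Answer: 156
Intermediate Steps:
y = -2
(-11 + y)*(-12) = (-11 - 2)*(-12) = -13*(-12) = 156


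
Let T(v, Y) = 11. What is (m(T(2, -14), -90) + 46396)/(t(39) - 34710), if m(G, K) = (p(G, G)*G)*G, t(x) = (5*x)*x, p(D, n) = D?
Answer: -15909/9035 ≈ -1.7608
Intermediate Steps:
t(x) = 5*x²
m(G, K) = G³ (m(G, K) = (G*G)*G = G²*G = G³)
(m(T(2, -14), -90) + 46396)/(t(39) - 34710) = (11³ + 46396)/(5*39² - 34710) = (1331 + 46396)/(5*1521 - 34710) = 47727/(7605 - 34710) = 47727/(-27105) = 47727*(-1/27105) = -15909/9035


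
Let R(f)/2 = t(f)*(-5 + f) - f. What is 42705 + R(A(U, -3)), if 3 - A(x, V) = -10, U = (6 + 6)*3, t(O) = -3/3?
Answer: 42663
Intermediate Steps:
t(O) = -1 (t(O) = -3*1/3 = -1)
U = 36 (U = 12*3 = 36)
A(x, V) = 13 (A(x, V) = 3 - 1*(-10) = 3 + 10 = 13)
R(f) = 10 - 4*f (R(f) = 2*(-(-5 + f) - f) = 2*((5 - f) - f) = 2*(5 - 2*f) = 10 - 4*f)
42705 + R(A(U, -3)) = 42705 + (10 - 4*13) = 42705 + (10 - 52) = 42705 - 42 = 42663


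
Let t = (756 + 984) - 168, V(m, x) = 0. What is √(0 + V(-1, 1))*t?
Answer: 0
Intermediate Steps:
t = 1572 (t = 1740 - 168 = 1572)
√(0 + V(-1, 1))*t = √(0 + 0)*1572 = √0*1572 = 0*1572 = 0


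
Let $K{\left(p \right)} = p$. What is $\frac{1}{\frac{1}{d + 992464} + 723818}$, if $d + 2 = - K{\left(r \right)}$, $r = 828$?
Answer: $\frac{991634}{717762538613} \approx 1.3816 \cdot 10^{-6}$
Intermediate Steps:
$d = -830$ ($d = -2 - 828 = -830$)
$\frac{1}{\frac{1}{d + 992464} + 723818} = \frac{1}{\frac{1}{-830 + 992464} + 723818} = \frac{1}{\frac{1}{991634} + 723818} = \frac{1}{\frac{717762538613}{991634}} = \frac{991634}{717762538613}$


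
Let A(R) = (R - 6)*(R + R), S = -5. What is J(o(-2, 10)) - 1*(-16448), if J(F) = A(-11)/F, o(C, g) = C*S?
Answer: 82427/5 ≈ 16485.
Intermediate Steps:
A(R) = 2*R*(-6 + R) (A(R) = (-6 + R)*(2*R) = 2*R*(-6 + R))
o(C, g) = -5*C (o(C, g) = C*(-5) = -5*C)
J(F) = 374/F (J(F) = (2*(-11)*(-6 - 11))/F = (2*(-11)*(-17))/F = 374/F)
J(o(-2, 10)) - 1*(-16448) = 374/((-5*(-2))) - 1*(-16448) = 374/10 + 16448 = 374*(1/10) + 16448 = 187/5 + 16448 = 82427/5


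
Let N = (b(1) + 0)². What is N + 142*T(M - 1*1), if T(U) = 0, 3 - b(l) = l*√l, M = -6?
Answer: 4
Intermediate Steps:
b(l) = 3 - l^(3/2) (b(l) = 3 - l*√l = 3 - l^(3/2))
N = 4 (N = ((3 - 1^(3/2)) + 0)² = ((3 - 1*1) + 0)² = ((3 - 1) + 0)² = (2 + 0)² = 2² = 4)
N + 142*T(M - 1*1) = 4 + 142*0 = 4 + 0 = 4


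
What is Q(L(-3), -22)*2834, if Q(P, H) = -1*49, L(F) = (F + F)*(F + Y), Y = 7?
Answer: -138866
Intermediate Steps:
L(F) = 2*F*(7 + F) (L(F) = (F + F)*(F + 7) = (2*F)*(7 + F) = 2*F*(7 + F))
Q(P, H) = -49
Q(L(-3), -22)*2834 = -49*2834 = -138866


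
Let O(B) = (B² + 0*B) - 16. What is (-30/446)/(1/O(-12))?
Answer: -1920/223 ≈ -8.6099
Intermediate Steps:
O(B) = -16 + B² (O(B) = (B² + 0) - 16 = B² - 16 = -16 + B²)
(-30/446)/(1/O(-12)) = (-30/446)/(1/(-16 + (-12)²)) = (-30*1/446)/(1/(-16 + 144)) = -15/(223*(1/128)) = -15/(223*1/128) = -15/223*128 = -1920/223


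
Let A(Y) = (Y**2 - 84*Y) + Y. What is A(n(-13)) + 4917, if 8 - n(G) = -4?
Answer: 4065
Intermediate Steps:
n(G) = 12 (n(G) = 8 - 1*(-4) = 8 + 4 = 12)
A(Y) = Y**2 - 83*Y
A(n(-13)) + 4917 = 12*(-83 + 12) + 4917 = 12*(-71) + 4917 = -852 + 4917 = 4065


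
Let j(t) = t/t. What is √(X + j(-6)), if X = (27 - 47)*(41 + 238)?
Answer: I*√5579 ≈ 74.693*I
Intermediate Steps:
j(t) = 1
X = -5580 (X = -20*279 = -5580)
√(X + j(-6)) = √(-5580 + 1) = √(-5579) = I*√5579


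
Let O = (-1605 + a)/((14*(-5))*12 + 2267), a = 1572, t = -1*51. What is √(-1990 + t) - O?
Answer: 33/1427 + I*√2041 ≈ 0.023125 + 45.177*I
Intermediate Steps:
t = -51
O = -33/1427 (O = (-1605 + 1572)/((14*(-5))*12 + 2267) = -33/(-70*12 + 2267) = -33/(-840 + 2267) = -33/1427 ≈ -0.023125)
√(-1990 + t) - O = √(-1990 - 51) - 1*(-33/1427) = √(-2041) + 33/1427 = I*√2041 + 33/1427 = 33/1427 + I*√2041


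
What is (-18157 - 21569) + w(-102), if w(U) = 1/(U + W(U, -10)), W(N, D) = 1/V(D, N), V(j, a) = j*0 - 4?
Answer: -16247938/409 ≈ -39726.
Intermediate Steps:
V(j, a) = -4 (V(j, a) = 0 - 4 = -4)
W(N, D) = -¼ (W(N, D) = 1/(-4) = -¼)
w(U) = 1/(-¼ + U) (w(U) = 1/(U - ¼) = 1/(-¼ + U))
(-18157 - 21569) + w(-102) = (-18157 - 21569) + 4/(-1 + 4*(-102)) = -39726 + 4/(-1 - 408) = -39726 + 4/(-409) = -39726 + 4*(-1/409) = -39726 - 4/409 = -16247938/409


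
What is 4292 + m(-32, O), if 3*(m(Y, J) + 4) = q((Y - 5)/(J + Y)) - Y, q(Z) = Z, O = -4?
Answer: 464293/108 ≈ 4299.0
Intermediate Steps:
m(Y, J) = -4 - Y/3 + (-5 + Y)/(3*(J + Y)) (m(Y, J) = -4 + ((Y - 5)/(J + Y) - Y)/3 = -4 + ((-5 + Y)/(J + Y) - Y)/3 = -4 + (-Y + (-5 + Y)/(J + Y))/3 = -4 + (-Y/3 + (-5 + Y)/(3*(J + Y))) = -4 - Y/3 + (-5 + Y)/(3*(J + Y)))
4292 + m(-32, O) = 4292 + (-5 - 32 - (12 - 32)*(-4 - 32))/(3*(-4 - 32)) = 4292 + (1/3)*(-5 - 32 - 1*(-20)*(-36))/(-36) = 4292 + (1/3)*(-1/36)*(-5 - 32 - 720) = 4292 + (1/3)*(-1/36)*(-757) = 4292 + 757/108 = 464293/108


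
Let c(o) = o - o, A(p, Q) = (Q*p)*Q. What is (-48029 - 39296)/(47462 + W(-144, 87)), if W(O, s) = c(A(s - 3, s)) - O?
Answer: -87325/47606 ≈ -1.8343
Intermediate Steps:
A(p, Q) = p*Q**2
c(o) = 0
W(O, s) = -O (W(O, s) = 0 - O = -O)
(-48029 - 39296)/(47462 + W(-144, 87)) = (-48029 - 39296)/(47462 - 1*(-144)) = -87325/(47462 + 144) = -87325/47606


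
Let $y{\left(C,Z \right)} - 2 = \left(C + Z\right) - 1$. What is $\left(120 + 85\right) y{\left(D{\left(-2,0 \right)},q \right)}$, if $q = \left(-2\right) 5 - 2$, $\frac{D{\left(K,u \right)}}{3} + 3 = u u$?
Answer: $-4100$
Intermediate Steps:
$D{\left(K,u \right)} = -9 + 3 u^{2}$ ($D{\left(K,u \right)} = -9 + 3 u u = -9 + 3 u^{2}$)
$q = -12$ ($q = -10 - 2 = -12$)
$y{\left(C,Z \right)} = 1 + C + Z$ ($y{\left(C,Z \right)} = 2 - \left(1 - C - Z\right) = 2 + \left(-1 + C + Z\right) = 1 + C + Z$)
$\left(120 + 85\right) y{\left(D{\left(-2,0 \right)},q \right)} = \left(120 + 85\right) \left(1 - \left(9 - 3 \cdot 0^{2}\right) - 12\right) = 205 \left(1 + \left(-9 + 3 \cdot 0\right) - 12\right) = 205 \left(1 + \left(-9 + 0\right) - 12\right) = 205 \left(1 - 9 - 12\right) = 205 \left(-20\right) = -4100$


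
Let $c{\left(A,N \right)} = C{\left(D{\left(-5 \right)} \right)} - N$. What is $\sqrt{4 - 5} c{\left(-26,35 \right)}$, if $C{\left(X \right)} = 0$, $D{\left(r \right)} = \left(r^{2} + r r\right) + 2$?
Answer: $- 35 i \approx - 35.0 i$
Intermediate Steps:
$D{\left(r \right)} = 2 + 2 r^{2}$ ($D{\left(r \right)} = \left(r^{2} + r^{2}\right) + 2 = 2 r^{2} + 2 = 2 + 2 r^{2}$)
$c{\left(A,N \right)} = - N$ ($c{\left(A,N \right)} = 0 - N = - N$)
$\sqrt{4 - 5} c{\left(-26,35 \right)} = \sqrt{4 - 5} \left(\left(-1\right) 35\right) = \sqrt{-1} \left(-35\right) = i \left(-35\right) = - 35 i$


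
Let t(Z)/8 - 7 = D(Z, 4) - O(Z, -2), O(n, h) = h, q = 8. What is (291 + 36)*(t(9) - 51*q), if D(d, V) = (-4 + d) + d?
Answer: -73248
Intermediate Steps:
D(d, V) = -4 + 2*d
t(Z) = 40 + 16*Z (t(Z) = 56 + 8*((-4 + 2*Z) - 1*(-2)) = 56 + 8*((-4 + 2*Z) + 2) = 56 + 8*(-2 + 2*Z) = 56 + (-16 + 16*Z) = 40 + 16*Z)
(291 + 36)*(t(9) - 51*q) = (291 + 36)*((40 + 16*9) - 51*8) = 327*((40 + 144) - 408) = 327*(184 - 408) = 327*(-224) = -73248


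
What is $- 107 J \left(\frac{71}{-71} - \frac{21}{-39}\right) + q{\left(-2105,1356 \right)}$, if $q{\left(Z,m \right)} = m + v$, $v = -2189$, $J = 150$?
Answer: $\frac{85471}{13} \approx 6574.7$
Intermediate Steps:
$q{\left(Z,m \right)} = -2189 + m$ ($q{\left(Z,m \right)} = m - 2189 = -2189 + m$)
$- 107 J \left(\frac{71}{-71} - \frac{21}{-39}\right) + q{\left(-2105,1356 \right)} = \left(-107\right) 150 \left(\frac{71}{-71} - \frac{21}{-39}\right) + \left(-2189 + 1356\right) = - 16050 \left(71 \left(- \frac{1}{71}\right) - - \frac{7}{13}\right) - 833 = - 16050 \left(-1 + \frac{7}{13}\right) - 833 = \left(-16050\right) \left(- \frac{6}{13}\right) - 833 = \frac{96300}{13} - 833 = \frac{85471}{13}$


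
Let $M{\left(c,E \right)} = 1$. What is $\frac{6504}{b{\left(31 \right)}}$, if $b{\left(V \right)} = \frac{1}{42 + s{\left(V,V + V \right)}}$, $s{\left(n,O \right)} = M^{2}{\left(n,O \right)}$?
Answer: $279672$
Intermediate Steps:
$s{\left(n,O \right)} = 1$ ($s{\left(n,O \right)} = 1^{2} = 1$)
$b{\left(V \right)} = \frac{1}{43}$ ($b{\left(V \right)} = \frac{1}{42 + 1} = \frac{1}{43}$)
$\frac{6504}{b{\left(31 \right)}} = 6504 \frac{1}{\frac{1}{43}} = 6504 \cdot 43 = 279672$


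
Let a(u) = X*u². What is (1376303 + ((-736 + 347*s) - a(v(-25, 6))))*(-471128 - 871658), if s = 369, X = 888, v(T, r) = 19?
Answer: -1588572235012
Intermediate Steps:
a(u) = 888*u²
(1376303 + ((-736 + 347*s) - a(v(-25, 6))))*(-471128 - 871658) = (1376303 + ((-736 + 347*369) - 888*19²))*(-471128 - 871658) = (1376303 + ((-736 + 128043) - 888*361))*(-1342786) = (1376303 + (127307 - 1*320568))*(-1342786) = (1376303 + (127307 - 320568))*(-1342786) = (1376303 - 193261)*(-1342786) = 1183042*(-1342786) = -1588572235012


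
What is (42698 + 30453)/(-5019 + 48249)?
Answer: 73151/43230 ≈ 1.6921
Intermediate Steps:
(42698 + 30453)/(-5019 + 48249) = 73151/43230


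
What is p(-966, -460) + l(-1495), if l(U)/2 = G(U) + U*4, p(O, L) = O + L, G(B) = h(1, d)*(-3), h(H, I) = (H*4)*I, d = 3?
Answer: -13458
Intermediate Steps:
h(H, I) = 4*H*I (h(H, I) = (4*H)*I = 4*H*I)
G(B) = -36 (G(B) = (4*1*3)*(-3) = 12*(-3) = -36)
p(O, L) = L + O
l(U) = -72 + 8*U (l(U) = 2*(-36 + U*4) = 2*(-36 + 4*U) = -72 + 8*U)
p(-966, -460) + l(-1495) = (-460 - 966) + (-72 + 8*(-1495)) = -1426 + (-72 - 11960) = -1426 - 12032 = -13458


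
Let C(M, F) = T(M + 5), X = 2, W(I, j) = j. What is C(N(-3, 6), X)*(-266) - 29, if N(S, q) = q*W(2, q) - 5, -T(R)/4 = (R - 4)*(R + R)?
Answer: 2451427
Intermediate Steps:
T(R) = -8*R*(-4 + R) (T(R) = -4*(R - 4)*(R + R) = -4*(-4 + R)*2*R = -8*R*(-4 + R))
N(S, q) = -5 + q**2 (N(S, q) = q*q - 5 = q**2 - 5 = -5 + q**2)
C(M, F) = 8*(-1 - M)*(5 + M) (C(M, F) = 8*(M + 5)*(4 - (M + 5)) = 8*(5 + M)*(4 - (5 + M)) = 8*(5 + M)*(4 + (-5 - M)) = 8*(5 + M)*(-1 - M) = 8*(-1 - M)*(5 + M))
C(N(-3, 6), X)*(-266) - 29 = -8*(1 + (-5 + 6**2))*(5 + (-5 + 6**2))*(-266) - 29 = -8*(1 + (-5 + 36))*(5 + (-5 + 36))*(-266) - 29 = -8*(1 + 31)*(5 + 31)*(-266) - 29 = -8*32*36*(-266) - 29 = -9216*(-266) - 29 = 2451456 - 29 = 2451427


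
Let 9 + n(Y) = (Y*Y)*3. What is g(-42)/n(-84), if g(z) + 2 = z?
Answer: -44/21159 ≈ -0.0020795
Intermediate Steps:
g(z) = -2 + z
n(Y) = -9 + 3*Y² (n(Y) = -9 + (Y*Y)*3 = -9 + Y²*3 = -9 + 3*Y²)
g(-42)/n(-84) = (-2 - 42)/(-9 + 3*(-84)²) = -44/(-9 + 3*7056) = -44/(-9 + 21168) = -44/21159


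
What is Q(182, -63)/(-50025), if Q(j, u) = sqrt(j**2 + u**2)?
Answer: -7*sqrt(757)/50025 ≈ -0.0038500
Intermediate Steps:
Q(182, -63)/(-50025) = sqrt(182**2 + (-63)**2)/(-50025) = sqrt(33124 + 3969)*(-1/50025) = sqrt(37093)*(-1/50025) = (7*sqrt(757))*(-1/50025) = -7*sqrt(757)/50025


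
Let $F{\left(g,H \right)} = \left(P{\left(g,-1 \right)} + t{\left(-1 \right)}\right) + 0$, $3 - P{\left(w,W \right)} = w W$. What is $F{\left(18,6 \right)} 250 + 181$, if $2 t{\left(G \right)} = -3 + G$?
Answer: $4931$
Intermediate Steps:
$t{\left(G \right)} = - \frac{3}{2} + \frac{G}{2}$ ($t{\left(G \right)} = \frac{-3 + G}{2} = - \frac{3}{2} + \frac{G}{2}$)
$P{\left(w,W \right)} = 3 - W w$ ($P{\left(w,W \right)} = 3 - w W = 3 - W w$)
$F{\left(g,H \right)} = 1 + g$ ($F{\left(g,H \right)} = \left(\left(3 - - g\right) + \left(- \frac{3}{2} + \frac{1}{2} \left(-1\right)\right)\right) + 0 = \left(\left(3 + g\right) - 2\right) + 0 = \left(1 + g\right) + 0 = 1 + g$)
$F{\left(18,6 \right)} 250 + 181 = \left(1 + 18\right) 250 + 181 = 19 \cdot 250 + 181 = 4750 + 181 = 4931$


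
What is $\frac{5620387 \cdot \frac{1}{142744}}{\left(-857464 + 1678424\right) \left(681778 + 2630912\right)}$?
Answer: $\frac{5620387}{388204581471705600} \approx 1.4478 \cdot 10^{-11}$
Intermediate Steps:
$\frac{5620387 \cdot \frac{1}{142744}}{\left(-857464 + 1678424\right) \left(681778 + 2630912\right)} = \frac{5620387 \cdot \frac{1}{142744}}{820960 \cdot 3312690} = \frac{5620387}{142744 \cdot 2719585982400} = \frac{5620387}{142744} \cdot \frac{1}{2719585982400} = \frac{5620387}{388204581471705600}$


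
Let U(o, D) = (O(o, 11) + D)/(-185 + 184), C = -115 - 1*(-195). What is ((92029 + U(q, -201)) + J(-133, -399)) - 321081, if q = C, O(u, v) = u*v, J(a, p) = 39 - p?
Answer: -229293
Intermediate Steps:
C = 80 (C = -115 + 195 = 80)
q = 80
U(o, D) = -D - 11*o (U(o, D) = (o*11 + D)/(-185 + 184) = (11*o + D)/(-1) = (D + 11*o)*(-1) = -D - 11*o)
((92029 + U(q, -201)) + J(-133, -399)) - 321081 = ((92029 + (-1*(-201) - 11*80)) + (39 - 1*(-399))) - 321081 = ((92029 + (201 - 880)) + (39 + 399)) - 321081 = ((92029 - 679) + 438) - 321081 = (91350 + 438) - 321081 = 91788 - 321081 = -229293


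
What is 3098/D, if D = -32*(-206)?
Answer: 1549/3296 ≈ 0.46996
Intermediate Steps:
D = 6592
3098/D = 3098/6592 = 3098*(1/6592) = 1549/3296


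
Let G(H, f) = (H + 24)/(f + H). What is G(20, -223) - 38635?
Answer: -7842949/203 ≈ -38635.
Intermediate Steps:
G(H, f) = (24 + H)/(H + f)
G(20, -223) - 38635 = (24 + 20)/(20 - 223) - 38635 = 44/(-203) - 38635 = -1/203*44 - 38635 = -44/203 - 38635 = -7842949/203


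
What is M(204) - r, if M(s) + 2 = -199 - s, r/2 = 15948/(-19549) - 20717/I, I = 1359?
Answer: -9906331925/26567091 ≈ -372.88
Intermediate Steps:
r = -853339930/26567091 (r = 2*(15948/(-19549) - 20717/1359) = 2*(15948*(-1/19549) - 20717*1/1359) = 2*(-15948/19549 - 20717/1359) = 2*(-426669965/26567091) = -853339930/26567091 ≈ -32.120)
M(s) = -201 - s (M(s) = -2 + (-199 - s) = -201 - s)
M(204) - r = (-201 - 1*204) - 1*(-853339930/26567091) = (-201 - 204) + 853339930/26567091 = -405 + 853339930/26567091 = -9906331925/26567091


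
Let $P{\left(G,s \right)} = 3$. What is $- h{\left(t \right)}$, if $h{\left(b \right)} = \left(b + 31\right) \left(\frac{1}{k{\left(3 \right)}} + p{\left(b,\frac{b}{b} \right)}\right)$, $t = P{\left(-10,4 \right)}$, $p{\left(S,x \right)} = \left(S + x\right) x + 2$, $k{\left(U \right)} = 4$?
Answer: $- \frac{425}{2} \approx -212.5$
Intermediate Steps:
$p{\left(S,x \right)} = 2 + x \left(S + x\right)$ ($p{\left(S,x \right)} = x \left(S + x\right) + 2 = 2 + x \left(S + x\right)$)
$t = 3$
$h{\left(b \right)} = \left(31 + b\right) \left(\frac{13}{4} + b\right)$ ($h{\left(b \right)} = \left(b + 31\right) \left(\frac{1}{4} + \left(2 + \left(\frac{b}{b}\right)^{2} + b \frac{b}{b}\right)\right) = \left(31 + b\right) \left(\frac{1}{4} + \left(2 + 1^{2} + b 1\right)\right) = \left(31 + b\right) \left(\frac{1}{4} + \left(2 + 1 + b\right)\right) = \left(31 + b\right) \left(\frac{1}{4} + \left(3 + b\right)\right) = \left(31 + b\right) \left(\frac{13}{4} + b\right)$)
$- h{\left(t \right)} = - (\frac{403}{4} + 3^{2} + \frac{137}{4} \cdot 3) = - (\frac{403}{4} + 9 + \frac{411}{4}) = \left(-1\right) \frac{425}{2} = - \frac{425}{2}$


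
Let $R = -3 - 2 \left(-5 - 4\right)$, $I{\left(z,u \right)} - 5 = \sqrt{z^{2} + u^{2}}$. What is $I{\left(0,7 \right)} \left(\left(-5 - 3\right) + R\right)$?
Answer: $84$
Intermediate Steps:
$I{\left(z,u \right)} = 5 + \sqrt{u^{2} + z^{2}}$ ($I{\left(z,u \right)} = 5 + \sqrt{z^{2} + u^{2}} = 5 + \sqrt{u^{2} + z^{2}}$)
$R = 15$ ($R = -3 - -18 = -3 + 18 = 15$)
$I{\left(0,7 \right)} \left(\left(-5 - 3\right) + R\right) = \left(5 + \sqrt{7^{2} + 0^{2}}\right) \left(\left(-5 - 3\right) + 15\right) = \left(5 + \sqrt{49 + 0}\right) \left(-8 + 15\right) = \left(5 + \sqrt{49}\right) 7 = \left(5 + 7\right) 7 = 12 \cdot 7 = 84$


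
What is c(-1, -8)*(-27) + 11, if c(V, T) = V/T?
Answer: 61/8 ≈ 7.6250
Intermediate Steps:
c(-1, -8)*(-27) + 11 = -1/(-8)*(-27) + 11 = -1*(-⅛)*(-27) + 11 = (⅛)*(-27) + 11 = -27/8 + 11 = 61/8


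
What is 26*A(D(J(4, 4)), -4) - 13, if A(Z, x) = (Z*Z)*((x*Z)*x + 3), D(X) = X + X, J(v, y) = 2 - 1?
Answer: 3627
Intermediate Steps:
J(v, y) = 1
D(X) = 2*X
A(Z, x) = Z²*(3 + Z*x²) (A(Z, x) = Z²*((Z*x)*x + 3) = Z²*(Z*x² + 3) = Z²*(3 + Z*x²))
26*A(D(J(4, 4)), -4) - 13 = 26*((2*1)²*(3 + (2*1)*(-4)²)) - 13 = 26*(2²*(3 + 2*16)) - 13 = 26*(4*(3 + 32)) - 13 = 26*(4*35) - 13 = 26*140 - 13 = 3640 - 13 = 3627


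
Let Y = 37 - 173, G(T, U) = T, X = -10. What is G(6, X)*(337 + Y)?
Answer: 1206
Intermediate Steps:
Y = -136
G(6, X)*(337 + Y) = 6*(337 - 136) = 6*201 = 1206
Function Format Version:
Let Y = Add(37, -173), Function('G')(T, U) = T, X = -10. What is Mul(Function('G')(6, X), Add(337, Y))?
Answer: 1206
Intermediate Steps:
Y = -136
Mul(Function('G')(6, X), Add(337, Y)) = Mul(6, Add(337, -136)) = Mul(6, 201) = 1206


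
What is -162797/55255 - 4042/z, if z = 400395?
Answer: -2616257821/884953029 ≈ -2.9564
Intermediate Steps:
-162797/55255 - 4042/z = -162797/55255 - 4042/400395 = -2616257821/884953029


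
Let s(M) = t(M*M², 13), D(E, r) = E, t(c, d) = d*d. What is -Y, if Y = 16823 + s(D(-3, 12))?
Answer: -16992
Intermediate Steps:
t(c, d) = d²
s(M) = 169 (s(M) = 13² = 169)
Y = 16992 (Y = 16823 + 169 = 16992)
-Y = -1*16992 = -16992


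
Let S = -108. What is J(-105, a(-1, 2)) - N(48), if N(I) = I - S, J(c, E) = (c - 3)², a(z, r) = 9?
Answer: 11508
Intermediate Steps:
J(c, E) = (-3 + c)²
N(I) = 108 + I (N(I) = I - 1*(-108) = I + 108 = 108 + I)
J(-105, a(-1, 2)) - N(48) = (-3 - 105)² - (108 + 48) = (-108)² - 1*156 = 11664 - 156 = 11508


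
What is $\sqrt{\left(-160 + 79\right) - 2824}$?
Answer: $i \sqrt{2905} \approx 53.898 i$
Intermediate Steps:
$\sqrt{\left(-160 + 79\right) - 2824} = \sqrt{-81 - 2824} = \sqrt{-2905} = i \sqrt{2905}$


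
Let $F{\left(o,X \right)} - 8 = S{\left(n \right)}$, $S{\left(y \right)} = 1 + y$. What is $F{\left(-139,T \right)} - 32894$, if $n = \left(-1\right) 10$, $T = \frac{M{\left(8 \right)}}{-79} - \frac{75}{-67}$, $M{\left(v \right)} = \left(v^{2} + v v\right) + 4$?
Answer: $-32895$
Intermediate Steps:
$M{\left(v \right)} = 4 + 2 v^{2}$ ($M{\left(v \right)} = \left(v^{2} + v^{2}\right) + 4 = 2 v^{2} + 4 = 4 + 2 v^{2}$)
$T = - \frac{2919}{5293}$ ($T = \frac{4 + 2 \cdot 8^{2}}{-79} - \frac{75}{-67} = \left(4 + 2 \cdot 64\right) \left(- \frac{1}{79}\right) - - \frac{75}{67} = \left(4 + 128\right) \left(- \frac{1}{79}\right) + \frac{75}{67} = 132 \left(- \frac{1}{79}\right) + \frac{75}{67} = - \frac{132}{79} + \frac{75}{67} = - \frac{2919}{5293} \approx -0.55148$)
$n = -10$
$F{\left(o,X \right)} = -1$ ($F{\left(o,X \right)} = 8 + \left(1 - 10\right) = 8 - 9 = -1$)
$F{\left(-139,T \right)} - 32894 = -1 - 32894 = -32895$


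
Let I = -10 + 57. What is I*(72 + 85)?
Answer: 7379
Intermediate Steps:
I = 47
I*(72 + 85) = 47*(72 + 85) = 47*157 = 7379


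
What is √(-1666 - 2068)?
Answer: I*√3734 ≈ 61.106*I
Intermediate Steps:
√(-1666 - 2068) = √(-3734) = I*√3734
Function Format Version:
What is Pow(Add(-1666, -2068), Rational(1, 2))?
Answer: Mul(I, Pow(3734, Rational(1, 2))) ≈ Mul(61.106, I)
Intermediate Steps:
Pow(Add(-1666, -2068), Rational(1, 2)) = Pow(-3734, Rational(1, 2)) = Mul(I, Pow(3734, Rational(1, 2)))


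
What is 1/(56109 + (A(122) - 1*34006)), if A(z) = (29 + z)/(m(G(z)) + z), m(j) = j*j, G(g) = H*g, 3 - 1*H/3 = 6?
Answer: 1205726/26650161929 ≈ 4.5243e-5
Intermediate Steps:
H = -9 (H = 9 - 3*6 = 9 - 18 = -9)
G(g) = -9*g
m(j) = j**2
A(z) = (29 + z)/(z + 81*z**2) (A(z) = (29 + z)/((-9*z)**2 + z) = (29 + z)/(81*z**2 + z) = (29 + z)/(z + 81*z**2))
1/(56109 + (A(122) - 1*34006)) = 1/(56109 + ((29 + 122)/(122*(1 + 81*122)) - 1*34006)) = 1/(56109 + ((1/122)*151/(1 + 9882) - 34006)) = 1/(56109 + ((1/122)*151/9883 - 34006)) = 1/(56109 + ((1/122)*(1/9883)*151 - 34006)) = 1/(56109 + (151/1205726 - 34006)) = 1/(56109 - 41001918205/1205726) = 1/(26650161929/1205726) = 1205726/26650161929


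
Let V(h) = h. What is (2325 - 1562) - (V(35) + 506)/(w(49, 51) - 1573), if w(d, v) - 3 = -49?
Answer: 1235838/1619 ≈ 763.33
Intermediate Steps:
w(d, v) = -46 (w(d, v) = 3 - 49 = -46)
(2325 - 1562) - (V(35) + 506)/(w(49, 51) - 1573) = (2325 - 1562) - (35 + 506)/(-46 - 1573) = 763 - 541/(-1619) = 763 - 541*(-1)/1619 = 763 - 1*(-541/1619) = 763 + 541/1619 = 1235838/1619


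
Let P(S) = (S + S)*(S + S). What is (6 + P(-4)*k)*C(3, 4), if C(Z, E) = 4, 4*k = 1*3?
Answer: 216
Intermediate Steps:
k = ¾ (k = (1*3)/4 = (¼)*3 = ¾ ≈ 0.75000)
P(S) = 4*S² (P(S) = (2*S)*(2*S) = 4*S²)
(6 + P(-4)*k)*C(3, 4) = (6 + (4*(-4)²)*(¾))*4 = (6 + (4*16)*(¾))*4 = (6 + 64*(¾))*4 = (6 + 48)*4 = 54*4 = 216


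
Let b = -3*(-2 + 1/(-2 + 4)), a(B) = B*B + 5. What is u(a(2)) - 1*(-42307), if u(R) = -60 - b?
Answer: 84485/2 ≈ 42243.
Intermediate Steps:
a(B) = 5 + B**2 (a(B) = B**2 + 5 = 5 + B**2)
b = 9/2 (b = -3*(-2 + 1/2) = -3*(-3/2) = 9/2 ≈ 4.5000)
u(R) = -129/2 (u(R) = -60 - 1*9/2 = -60 - 9/2 = -129/2)
u(a(2)) - 1*(-42307) = -129/2 - 1*(-42307) = -129/2 + 42307 = 84485/2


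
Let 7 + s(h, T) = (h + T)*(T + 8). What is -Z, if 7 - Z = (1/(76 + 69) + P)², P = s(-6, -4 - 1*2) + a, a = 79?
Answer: 48308346/21025 ≈ 2297.7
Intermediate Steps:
s(h, T) = -7 + (8 + T)*(T + h) (s(h, T) = -7 + (h + T)*(T + 8) = -7 + (T + h)*(8 + T) = -7 + (8 + T)*(T + h))
P = 48 (P = (-7 + (-4 - 1*2)² + 8*(-4 - 1*2) + 8*(-6) + (-4 - 1*2)*(-6)) + 79 = (-7 + (-4 - 2)² + 8*(-4 - 2) - 48 + (-4 - 2)*(-6)) + 79 = (-7 + (-6)² + 8*(-6) - 48 - 6*(-6)) + 79 = (-7 + 36 - 48 - 48 + 36) + 79 = -31 + 79 = 48)
Z = -48308346/21025 (Z = 7 - (1/(76 + 69) + 48)² = 7 - (1/145 + 48)² = 7 - (6961/145)² = 7 - 1*48455521/21025 = 7 - 48455521/21025 = -48308346/21025 ≈ -2297.7)
-Z = -1*(-48308346/21025) = 48308346/21025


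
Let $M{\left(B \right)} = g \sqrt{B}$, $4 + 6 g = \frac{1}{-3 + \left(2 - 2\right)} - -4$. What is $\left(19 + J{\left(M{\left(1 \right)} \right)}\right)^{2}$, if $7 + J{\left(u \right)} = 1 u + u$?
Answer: $\frac{11449}{81} \approx 141.35$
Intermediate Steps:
$g = - \frac{1}{18}$ ($g = - \frac{2}{3} + \frac{\frac{1}{-3 + \left(2 - 2\right)} - -4}{6} = - \frac{2}{3} + \frac{\frac{1}{-3 + \left(2 - 2\right)} + 4}{6} = - \frac{2}{3} + \frac{\frac{1}{-3 + 0} + 4}{6} = - \frac{2}{3} + \frac{\frac{1}{-3} + 4}{6} = - \frac{2}{3} + \frac{- \frac{1}{3} + 4}{6} = - \frac{2}{3} + \frac{1}{6} \cdot \frac{11}{3} = - \frac{2}{3} + \frac{11}{18} = - \frac{1}{18} \approx -0.055556$)
$M{\left(B \right)} = - \frac{\sqrt{B}}{18}$
$J{\left(u \right)} = -7 + 2 u$ ($J{\left(u \right)} = -7 + \left(1 u + u\right) = -7 + \left(u + u\right) = -7 + 2 u$)
$\left(19 + J{\left(M{\left(1 \right)} \right)}\right)^{2} = \left(19 - \left(7 - 2 \left(- \frac{\sqrt{1}}{18}\right)\right)\right)^{2} = \left(19 - \left(7 - 2 \left(\left(- \frac{1}{18}\right) 1\right)\right)\right)^{2} = \left(19 + \left(-7 + 2 \left(- \frac{1}{18}\right)\right)\right)^{2} = \left(19 - \frac{64}{9}\right)^{2} = \left(\frac{107}{9}\right)^{2} = \frac{11449}{81}$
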